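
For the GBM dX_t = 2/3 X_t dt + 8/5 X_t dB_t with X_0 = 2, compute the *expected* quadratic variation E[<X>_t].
E[<X>_t] = 192*exp(292*t/75)/73 - 192/73

<X>_t = int_0^t ((8/5) * X_s)^2 ds. Taking expectation inside the integral: E[<X>_t] = (8/5)^2 * int_0^t E[X_s^2] ds. For GBM, E[X_s^2] = x_0^2 * exp((2 mu + sigma^2) s). Integrating:
  E[<X>_t] = (8/5)^2 * 2^2 * (exp((2*(2/3) + (8/5)^2) t) - 1) / (2*(2/3) + (8/5)^2)
           = (8/5)^2 * 2^2 * (exp((292/75) t) - 1) / (292/75) = 192*exp(292*t/75)/73 - 192/73.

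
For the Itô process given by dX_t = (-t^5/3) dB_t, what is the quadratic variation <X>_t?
<X>_t = t^11/99

For an Itô process dX_t = a(t) dt + b(t) dB_t, the quadratic variation is <X>_t = int_0^t b(s)^2 ds (the drift term does not contribute). Here b(s) = -s^5/3, so
  b(s)^2 = s^10/9.
Integrating from 0 to t:
  <X>_t = int_0^t (s^10/9) ds = t^11/99.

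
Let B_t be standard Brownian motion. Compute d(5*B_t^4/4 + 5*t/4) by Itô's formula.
d(5*B_t^4/4 + 5*t/4) = (15*B_t^2/2 + 5/4) dt + (5*B_t^3) dB_t

Itô's formula for f(t, x): d f(t, B_t) = (f_t + (1/2) f_xx) dt + f_x dB_t. Compute partials of f(t, x) = 5*t/4 + 5*x^4/4:
  f_t(t,x)  = 5/4
  f_x(t,x)  = 5*x^3
  f_xx(t,x) = 15*x^2
Assemble drift = f_t + (1/2) f_xx = 15*x^2/2 + 5/4 and diffusion = f_x = 5*x^3. Substituting x = B_t:
  d(5*B_t^4/4 + 5*t/4) = (15*B_t^2/2 + 5/4) dt + (5*B_t^3) dB_t.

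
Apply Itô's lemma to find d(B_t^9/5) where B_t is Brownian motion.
d(B_t^9/5) = (36*B_t^7/5) dt + (9*B_t^8/5) dB_t

Itô's formula for f(B_t) gives d f(B_t) = f'(B_t) dB_t + (1/2) f''(B_t) dt. Compute derivatives of f(x) = x^9/5:
  f'(x)  = 9*x^8/5
  f''(x) = 72*x^7/5
Substitute x = B_t and multiply the f'' term by 1/2:
  drift     = (1/2) * (72*x^7/5) evaluated at B_t = 36*B_t^7/5
  diffusion = (9*x^8/5) evaluated at B_t = 9*B_t^8/5
Therefore d(B_t^9/5) = (36*B_t^7/5) dt + (9*B_t^8/5) dB_t.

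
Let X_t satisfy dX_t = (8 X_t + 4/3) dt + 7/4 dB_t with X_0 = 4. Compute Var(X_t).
Var(X_t) = 49*exp(16*t)/256 - 49/256

The variance V(t) = Var(X_t) satisfies V'(t) = 2 a V(t) + c^2 with V(0) = 0 (drift coefficient is linear in X, diffusion is constant). With a = 8, c = 7/4, the solution is
  V(t) = (c^2 / (2 a)) * (exp(2 a t) - 1)
       = ((7/4)^2 / (2*8)) * (exp(16 t) - 1)
       = 49*exp(16*t)/256 - 49/256.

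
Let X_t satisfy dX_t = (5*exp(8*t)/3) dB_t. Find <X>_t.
<X>_t = 25*exp(16*t)/144 - 25/144

For an Itô process dX_t = a(t) dt + b(t) dB_t, the quadratic variation is <X>_t = int_0^t b(s)^2 ds (the drift term does not contribute). Here b(s) = 5*exp(8*s)/3, so
  b(s)^2 = 25*exp(16*s)/9.
Integrating from 0 to t:
  <X>_t = int_0^t (25*exp(16*s)/9) ds = 25*exp(16*t)/144 - 25/144.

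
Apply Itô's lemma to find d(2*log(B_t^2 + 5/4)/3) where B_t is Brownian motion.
d(2*log(B_t^2 + 5/4)/3) = (8*(5 - 4*B_t^2)/(3*(4*B_t^2 + 5)^2)) dt + (16*B_t/(3*(4*B_t^2 + 5))) dB_t

Itô's formula for f(B_t) gives d f(B_t) = f'(B_t) dB_t + (1/2) f''(B_t) dt. Compute derivatives of f(x) = 2*log(x^2 + 5/4)/3:
  f'(x)  = 16*x/(3*(4*x^2 + 5))
  f''(x) = 16*(5 - 4*x^2)/(3*(4*x^2 + 5)^2)
Substitute x = B_t and multiply the f'' term by 1/2:
  drift     = (1/2) * (16*(5 - 4*x^2)/(3*(4*x^2 + 5)^2)) evaluated at B_t = 8*(5 - 4*B_t^2)/(3*(4*B_t^2 + 5)^2)
  diffusion = (16*x/(3*(4*x^2 + 5))) evaluated at B_t = 16*B_t/(3*(4*B_t^2 + 5))
Therefore d(2*log(B_t^2 + 5/4)/3) = (8*(5 - 4*B_t^2)/(3*(4*B_t^2 + 5)^2)) dt + (16*B_t/(3*(4*B_t^2 + 5))) dB_t.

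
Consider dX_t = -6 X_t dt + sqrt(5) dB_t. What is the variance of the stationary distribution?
lim Var(X_t) = 5/12

The OU SDE dX = -theta X dt + sigma dB admits the integrating factor exp(theta t): d(exp(theta t) X_t) = sigma exp(theta t) dB_t. Integrating from 0 to t gives X_t = x_0 * exp(-theta t) + sigma * int_0^t exp(-theta (t-s)) dB_s for any initial x_0. The Itô integral has variance (by the Itô isometry) sigma^2 * int_0^t exp(-2 theta (t - s)) ds = sigma^2 * (1 - exp(-2 theta t)) / (2 theta), independent of x_0.
With theta = 6, sigma = sqrt(5):
  Var(X_t) = (sqrt(5))^2 * (1 - exp(-2*6 t)) / (2 * 6) = 5/12 - 5*exp(-12*t)/12.
As t -> infinity, exp(-2*6 t) -> 0, so the stationary variance is sigma^2 / (2 theta) = 5/12.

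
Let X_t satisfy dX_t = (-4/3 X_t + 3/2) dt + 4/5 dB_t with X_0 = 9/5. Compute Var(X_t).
Var(X_t) = 6/25 - 6*exp(-8*t/3)/25

The variance V(t) = Var(X_t) satisfies V'(t) = 2 a V(t) + c^2 with V(0) = 0 (drift coefficient is linear in X, diffusion is constant). With a = -4/3, c = 4/5, the solution is
  V(t) = (c^2 / (2 a)) * (exp(2 a t) - 1)
       = ((4/5)^2 / (2*(-4/3))) * (exp((-8/3) t) - 1)
       = 6/25 - 6*exp(-8*t/3)/25.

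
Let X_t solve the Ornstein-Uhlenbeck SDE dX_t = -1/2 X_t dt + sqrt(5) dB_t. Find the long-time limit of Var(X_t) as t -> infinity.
lim Var(X_t) = 5

The OU SDE dX = -theta X dt + sigma dB admits the integrating factor exp(theta t): d(exp(theta t) X_t) = sigma exp(theta t) dB_t. Integrating from 0 to t gives X_t = x_0 * exp(-theta t) + sigma * int_0^t exp(-theta (t-s)) dB_s for any initial x_0. The Itô integral has variance (by the Itô isometry) sigma^2 * int_0^t exp(-2 theta (t - s)) ds = sigma^2 * (1 - exp(-2 theta t)) / (2 theta), independent of x_0.
With theta = 1/2, sigma = sqrt(5):
  Var(X_t) = (sqrt(5))^2 * (1 - exp(-2*1/2 t)) / (2 * 1/2) = 5 - 5*exp(-t).
As t -> infinity, exp(-2*1/2 t) -> 0, so the stationary variance is sigma^2 / (2 theta) = 5.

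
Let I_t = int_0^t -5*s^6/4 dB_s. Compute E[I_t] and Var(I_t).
E[I_t] = 0; Var(I_t) = 25*t^13/208

The Itô integral of a deterministic integrand f(s) has mean 0 because each increment f(s) * (B_{s+ds} - B_s) has mean 0. By the Itô isometry:
  Var( int_0^t f(s) dB_s ) = E[ (int_0^t f(s) dB_s)^2 ] = int_0^t f(s)^2 ds.
Here f(s) = -5*s^6/4, so f(s)^2 = 25*s^12/16. Integrate:
  int_0^t (25*s^12/16) ds = 25*t^13/208.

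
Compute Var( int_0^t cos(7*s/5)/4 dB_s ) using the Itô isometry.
Var = t/32 + 5*sin(14*t/5)/448

The Itô integral of a deterministic integrand f(s) has mean 0 because each increment f(s) * (B_{s+ds} - B_s) has mean 0. By the Itô isometry:
  Var( int_0^t f(s) dB_s ) = E[ (int_0^t f(s) dB_s)^2 ] = int_0^t f(s)^2 ds.
Here f(s) = cos(7*s/5)/4, so f(s)^2 = cos(7*s/5)^2/16. Integrate:
  int_0^t (cos(7*s/5)^2/16) ds = t/32 + 5*sin(14*t/5)/448.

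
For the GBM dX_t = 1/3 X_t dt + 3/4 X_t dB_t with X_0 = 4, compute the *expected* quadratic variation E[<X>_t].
E[<X>_t] = 432*exp(59*t/48)/59 - 432/59

<X>_t = int_0^t ((3/4) * X_s)^2 ds. Taking expectation inside the integral: E[<X>_t] = (3/4)^2 * int_0^t E[X_s^2] ds. For GBM, E[X_s^2] = x_0^2 * exp((2 mu + sigma^2) s). Integrating:
  E[<X>_t] = (3/4)^2 * 4^2 * (exp((2*(1/3) + (3/4)^2) t) - 1) / (2*(1/3) + (3/4)^2)
           = (3/4)^2 * 4^2 * (exp((59/48) t) - 1) / (59/48) = 432*exp(59*t/48)/59 - 432/59.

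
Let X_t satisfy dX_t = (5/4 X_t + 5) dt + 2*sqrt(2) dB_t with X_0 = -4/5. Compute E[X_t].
E[X_t] = 16*exp(5*t/4)/5 - 4

Taking expectations and using E[dB_t] = 0, the mean m(t) = E[X_t] satisfies the ODE m'(t) = a m(t) + b with m(0) = x_0. With a = 5/4, b = 5, x_0 = -4/5, the solution is
  m(t) = x_0 * exp(a t) + (b/a) * (exp(a t) - 1)
       = (-4/5) * exp((5/4) t) + (5/(5/4)) * (exp((5/4) t) - 1)
       = 16*exp(5*t/4)/5 - 4.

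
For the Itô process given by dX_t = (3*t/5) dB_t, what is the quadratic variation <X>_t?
<X>_t = 3*t^3/25

For an Itô process dX_t = a(t) dt + b(t) dB_t, the quadratic variation is <X>_t = int_0^t b(s)^2 ds (the drift term does not contribute). Here b(s) = 3*s/5, so
  b(s)^2 = 9*s^2/25.
Integrating from 0 to t:
  <X>_t = int_0^t (9*s^2/25) ds = 3*t^3/25.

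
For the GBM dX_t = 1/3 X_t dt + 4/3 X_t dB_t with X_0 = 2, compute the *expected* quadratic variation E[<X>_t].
E[<X>_t] = 32*exp(22*t/9)/11 - 32/11

<X>_t = int_0^t ((4/3) * X_s)^2 ds. Taking expectation inside the integral: E[<X>_t] = (4/3)^2 * int_0^t E[X_s^2] ds. For GBM, E[X_s^2] = x_0^2 * exp((2 mu + sigma^2) s). Integrating:
  E[<X>_t] = (4/3)^2 * 2^2 * (exp((2*(1/3) + (4/3)^2) t) - 1) / (2*(1/3) + (4/3)^2)
           = (4/3)^2 * 2^2 * (exp((22/9) t) - 1) / (22/9) = 32*exp(22*t/9)/11 - 32/11.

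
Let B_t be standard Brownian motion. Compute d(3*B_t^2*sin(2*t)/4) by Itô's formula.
d(3*B_t^2*sin(2*t)/4) = (3*B_t^2*cos(2*t)/2 + 3*sin(2*t)/4) dt + (3*B_t*sin(2*t)/2) dB_t

Itô's formula for f(t, x): d f(t, B_t) = (f_t + (1/2) f_xx) dt + f_x dB_t. Compute partials of f(t, x) = 3*x^2*sin(2*t)/4:
  f_t(t,x)  = 3*x^2*cos(2*t)/2
  f_x(t,x)  = 3*x*sin(2*t)/2
  f_xx(t,x) = 3*sin(2*t)/2
Assemble drift = f_t + (1/2) f_xx = 3*x^2*cos(2*t)/2 + 3*sin(2*t)/4 and diffusion = f_x = 3*x*sin(2*t)/2. Substituting x = B_t:
  d(3*B_t^2*sin(2*t)/4) = (3*B_t^2*cos(2*t)/2 + 3*sin(2*t)/4) dt + (3*B_t*sin(2*t)/2) dB_t.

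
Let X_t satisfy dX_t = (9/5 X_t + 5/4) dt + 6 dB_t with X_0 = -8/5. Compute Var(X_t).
Var(X_t) = 10*exp(18*t/5) - 10

The variance V(t) = Var(X_t) satisfies V'(t) = 2 a V(t) + c^2 with V(0) = 0 (drift coefficient is linear in X, diffusion is constant). With a = 9/5, c = 6, the solution is
  V(t) = (c^2 / (2 a)) * (exp(2 a t) - 1)
       = (6^2 / (2*(9/5))) * (exp((18/5) t) - 1)
       = 10*exp(18*t/5) - 10.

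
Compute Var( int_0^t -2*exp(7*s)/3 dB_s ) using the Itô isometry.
Var = 2*exp(14*t)/63 - 2/63

The Itô integral of a deterministic integrand f(s) has mean 0 because each increment f(s) * (B_{s+ds} - B_s) has mean 0. By the Itô isometry:
  Var( int_0^t f(s) dB_s ) = E[ (int_0^t f(s) dB_s)^2 ] = int_0^t f(s)^2 ds.
Here f(s) = -2*exp(7*s)/3, so f(s)^2 = 4*exp(14*s)/9. Integrate:
  int_0^t (4*exp(14*s)/9) ds = 2*exp(14*t)/63 - 2/63.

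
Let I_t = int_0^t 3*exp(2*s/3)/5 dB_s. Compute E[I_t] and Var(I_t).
E[I_t] = 0; Var(I_t) = 27*exp(4*t/3)/100 - 27/100

The Itô integral of a deterministic integrand f(s) has mean 0 because each increment f(s) * (B_{s+ds} - B_s) has mean 0. By the Itô isometry:
  Var( int_0^t f(s) dB_s ) = E[ (int_0^t f(s) dB_s)^2 ] = int_0^t f(s)^2 ds.
Here f(s) = 3*exp(2*s/3)/5, so f(s)^2 = 9*exp(4*s/3)/25. Integrate:
  int_0^t (9*exp(4*s/3)/25) ds = 27*exp(4*t/3)/100 - 27/100.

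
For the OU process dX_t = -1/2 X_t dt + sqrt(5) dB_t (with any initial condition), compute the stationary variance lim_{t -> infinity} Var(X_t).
lim Var(X_t) = 5

The OU SDE dX = -theta X dt + sigma dB admits the integrating factor exp(theta t): d(exp(theta t) X_t) = sigma exp(theta t) dB_t. Integrating from 0 to t gives X_t = x_0 * exp(-theta t) + sigma * int_0^t exp(-theta (t-s)) dB_s for any initial x_0. The Itô integral has variance (by the Itô isometry) sigma^2 * int_0^t exp(-2 theta (t - s)) ds = sigma^2 * (1 - exp(-2 theta t)) / (2 theta), independent of x_0.
With theta = 1/2, sigma = sqrt(5):
  Var(X_t) = (sqrt(5))^2 * (1 - exp(-2*1/2 t)) / (2 * 1/2) = 5 - 5*exp(-t).
As t -> infinity, exp(-2*1/2 t) -> 0, so the stationary variance is sigma^2 / (2 theta) = 5.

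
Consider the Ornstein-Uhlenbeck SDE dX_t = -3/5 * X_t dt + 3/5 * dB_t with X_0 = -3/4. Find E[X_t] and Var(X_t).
E[X_t] = -3*exp(-3*t/5)/4; Var(X_t) = 3/10 - 3*exp(-6*t/5)/10

The OU SDE dX = -theta X dt + sigma dB admits the integrating factor exp(theta t): d(exp(theta t) X_t) = sigma exp(theta t) dB_t. Integrating from 0 to t:
  X_t = x_0 * exp(-theta t) + sigma * int_0^t exp(-theta (t-s)) dB_s.
The Itô integral has mean 0 and (by the Itô isometry) variance sigma^2 * int_0^t exp(-2 theta (t - s)) ds = sigma^2 * (1 - exp(-2 theta t)) / (2 theta).
With theta = 3/5, sigma = 3/5, x_0 = -3/4:
  E[X_t] = -3/4 * exp(-3/5 t) = -3*exp(-3*t/5)/4
  Var(X_t) = (3/5)^2 * (1 - exp(-2*3/5 t)) / (2 * 3/5) = 3/10 - 3*exp(-6*t/5)/10.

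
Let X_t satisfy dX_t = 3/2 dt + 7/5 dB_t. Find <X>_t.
<X>_t = 49*t/25

For an Itô process dX_t = a(t) dt + b(t) dB_t, the quadratic variation is <X>_t = int_0^t b(s)^2 ds (the drift term does not contribute). Here b(s) = 7/5, so
  b(s)^2 = 49/25.
Integrating from 0 to t:
  <X>_t = int_0^t (49/25) ds = 49*t/25.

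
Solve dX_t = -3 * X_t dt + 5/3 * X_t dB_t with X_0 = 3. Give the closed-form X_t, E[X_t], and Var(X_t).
X_t = 3 * exp((-79/18) t + (5/3) B_t); E[X_t] = 3*exp(-3*t); Var(X_t) = (9*exp(25*t/9) - 9)*exp(-6*t)

For GBM dX = mu X dt + sigma X dB with X_0 = x_0, apply Itô to Y = log X: dY = (mu - sigma^2/2) dt + sigma dB, so Y_t = log(x_0) + (mu - sigma^2/2) t + sigma B_t and hence X_t = x_0 * exp((mu - sigma^2/2) t + sigma B_t).
With mu = -3, sigma = 5/3, x_0 = 3, this gives:
  X_t = 3 * exp((-79/18) * t + (5/3) * B_t).
Since sigma*B_t ~ Normal(0, sigma^2 t), E[exp(sigma*B_t)] = exp(sigma^2 t / 2); so E[X_t] = x_0 * exp((mu - sigma^2/2) t) * exp(sigma^2 t / 2) = x_0 * exp(mu t) = 3*exp(-3*t).
Var(X_t) = E[X_t^2] - (E[X_t])^2 = x_0^2 * exp(2 mu t) * (exp(sigma^2 t) - 1) = (9*exp(25*t/9) - 9)*exp(-6*t).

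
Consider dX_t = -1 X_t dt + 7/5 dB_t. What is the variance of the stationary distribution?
lim Var(X_t) = 49/50

The OU SDE dX = -theta X dt + sigma dB admits the integrating factor exp(theta t): d(exp(theta t) X_t) = sigma exp(theta t) dB_t. Integrating from 0 to t gives X_t = x_0 * exp(-theta t) + sigma * int_0^t exp(-theta (t-s)) dB_s for any initial x_0. The Itô integral has variance (by the Itô isometry) sigma^2 * int_0^t exp(-2 theta (t - s)) ds = sigma^2 * (1 - exp(-2 theta t)) / (2 theta), independent of x_0.
With theta = 1, sigma = 7/5:
  Var(X_t) = (7/5)^2 * (1 - exp(-2*1 t)) / (2 * 1) = 49/50 - 49*exp(-2*t)/50.
As t -> infinity, exp(-2*1 t) -> 0, so the stationary variance is sigma^2 / (2 theta) = 49/50.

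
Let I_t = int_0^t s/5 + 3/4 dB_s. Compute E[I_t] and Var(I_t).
E[I_t] = 0; Var(I_t) = t*(16*t^2 + 180*t + 675)/1200

The Itô integral of a deterministic integrand f(s) has mean 0 because each increment f(s) * (B_{s+ds} - B_s) has mean 0. By the Itô isometry:
  Var( int_0^t f(s) dB_s ) = E[ (int_0^t f(s) dB_s)^2 ] = int_0^t f(s)^2 ds.
Here f(s) = s/5 + 3/4, so f(s)^2 = (4*s + 15)^2/400. Integrate:
  int_0^t ((4*s + 15)^2/400) ds = t*(16*t^2 + 180*t + 675)/1200.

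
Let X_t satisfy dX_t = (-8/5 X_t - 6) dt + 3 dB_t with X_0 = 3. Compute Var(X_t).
Var(X_t) = 45/16 - 45*exp(-16*t/5)/16

The variance V(t) = Var(X_t) satisfies V'(t) = 2 a V(t) + c^2 with V(0) = 0 (drift coefficient is linear in X, diffusion is constant). With a = -8/5, c = 3, the solution is
  V(t) = (c^2 / (2 a)) * (exp(2 a t) - 1)
       = (3^2 / (2*(-8/5))) * (exp((-16/5) t) - 1)
       = 45/16 - 45*exp(-16*t/5)/16.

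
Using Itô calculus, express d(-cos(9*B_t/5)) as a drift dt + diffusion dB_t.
d(-cos(9*B_t/5)) = (81*cos(9*B_t/5)/50) dt + (9*sin(9*B_t/5)/5) dB_t

Itô's formula for f(B_t) gives d f(B_t) = f'(B_t) dB_t + (1/2) f''(B_t) dt. Compute derivatives of f(x) = -cos(9*x/5):
  f'(x)  = 9*sin(9*x/5)/5
  f''(x) = 81*cos(9*x/5)/25
Substitute x = B_t and multiply the f'' term by 1/2:
  drift     = (1/2) * (81*cos(9*x/5)/25) evaluated at B_t = 81*cos(9*B_t/5)/50
  diffusion = (9*sin(9*x/5)/5) evaluated at B_t = 9*sin(9*B_t/5)/5
Therefore d(-cos(9*B_t/5)) = (81*cos(9*B_t/5)/50) dt + (9*sin(9*B_t/5)/5) dB_t.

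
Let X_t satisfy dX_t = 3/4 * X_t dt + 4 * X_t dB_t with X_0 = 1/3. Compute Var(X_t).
Var(X_t) = (exp(16*t) - 1)*exp(3*t/2)/9

For GBM dX = mu X dt + sigma X dB with X_0 = x_0, apply Itô to Y = log X: dY = (mu - sigma^2/2) dt + sigma dB, so Y_t = log(x_0) + (mu - sigma^2/2) t + sigma B_t and hence X_t = x_0 * exp((mu - sigma^2/2) t + sigma B_t).
With mu = 3/4, sigma = 4, x_0 = 1/3, this gives:
  X_t = 1/3 * exp((-29/4) * t + (4) * B_t).
Since sigma*B_t ~ Normal(0, sigma^2 t), E[exp(sigma*B_t)] = exp(sigma^2 t / 2); so E[X_t] = x_0 * exp((mu - sigma^2/2) t) * exp(sigma^2 t / 2) = x_0 * exp(mu t) = exp(3*t/4)/3.
Var(X_t) = E[X_t^2] - (E[X_t])^2 = x_0^2 * exp(2 mu t) * (exp(sigma^2 t) - 1) = (exp(16*t) - 1)*exp(3*t/2)/9.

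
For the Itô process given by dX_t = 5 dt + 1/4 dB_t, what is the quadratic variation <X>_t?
<X>_t = t/16

For an Itô process dX_t = a(t) dt + b(t) dB_t, the quadratic variation is <X>_t = int_0^t b(s)^2 ds (the drift term does not contribute). Here b(s) = 1/4, so
  b(s)^2 = 1/16.
Integrating from 0 to t:
  <X>_t = int_0^t (1/16) ds = t/16.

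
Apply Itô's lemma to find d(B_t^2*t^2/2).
d(B_t^2*t^2/2) = (t*(2*B_t^2 + t)/2) dt + (B_t*t^2) dB_t

Itô's formula for f(t, x): d f(t, B_t) = (f_t + (1/2) f_xx) dt + f_x dB_t. Compute partials of f(t, x) = t^2*x^2/2:
  f_t(t,x)  = t*x^2
  f_x(t,x)  = t^2*x
  f_xx(t,x) = t^2
Assemble drift = f_t + (1/2) f_xx = t*(t + 2*x^2)/2 and diffusion = f_x = t^2*x. Substituting x = B_t:
  d(B_t^2*t^2/2) = (t*(2*B_t^2 + t)/2) dt + (B_t*t^2) dB_t.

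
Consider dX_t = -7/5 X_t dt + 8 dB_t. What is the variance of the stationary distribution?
lim Var(X_t) = 160/7

The OU SDE dX = -theta X dt + sigma dB admits the integrating factor exp(theta t): d(exp(theta t) X_t) = sigma exp(theta t) dB_t. Integrating from 0 to t gives X_t = x_0 * exp(-theta t) + sigma * int_0^t exp(-theta (t-s)) dB_s for any initial x_0. The Itô integral has variance (by the Itô isometry) sigma^2 * int_0^t exp(-2 theta (t - s)) ds = sigma^2 * (1 - exp(-2 theta t)) / (2 theta), independent of x_0.
With theta = 7/5, sigma = 8:
  Var(X_t) = (8)^2 * (1 - exp(-2*7/5 t)) / (2 * 7/5) = 160/7 - 160*exp(-14*t/5)/7.
As t -> infinity, exp(-2*7/5 t) -> 0, so the stationary variance is sigma^2 / (2 theta) = 160/7.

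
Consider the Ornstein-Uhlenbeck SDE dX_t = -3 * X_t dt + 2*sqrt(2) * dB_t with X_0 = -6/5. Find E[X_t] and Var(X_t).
E[X_t] = -6*exp(-3*t)/5; Var(X_t) = 4/3 - 4*exp(-6*t)/3

The OU SDE dX = -theta X dt + sigma dB admits the integrating factor exp(theta t): d(exp(theta t) X_t) = sigma exp(theta t) dB_t. Integrating from 0 to t:
  X_t = x_0 * exp(-theta t) + sigma * int_0^t exp(-theta (t-s)) dB_s.
The Itô integral has mean 0 and (by the Itô isometry) variance sigma^2 * int_0^t exp(-2 theta (t - s)) ds = sigma^2 * (1 - exp(-2 theta t)) / (2 theta).
With theta = 3, sigma = 2*sqrt(2), x_0 = -6/5:
  E[X_t] = -6/5 * exp(-3 t) = -6*exp(-3*t)/5
  Var(X_t) = (2*sqrt(2))^2 * (1 - exp(-2*3 t)) / (2 * 3) = 4/3 - 4*exp(-6*t)/3.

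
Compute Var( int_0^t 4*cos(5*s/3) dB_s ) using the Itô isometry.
Var = 8*t + 12*sin(10*t/3)/5

The Itô integral of a deterministic integrand f(s) has mean 0 because each increment f(s) * (B_{s+ds} - B_s) has mean 0. By the Itô isometry:
  Var( int_0^t f(s) dB_s ) = E[ (int_0^t f(s) dB_s)^2 ] = int_0^t f(s)^2 ds.
Here f(s) = 4*cos(5*s/3), so f(s)^2 = 16*cos(5*s/3)^2. Integrate:
  int_0^t (16*cos(5*s/3)^2) ds = 8*t + 12*sin(10*t/3)/5.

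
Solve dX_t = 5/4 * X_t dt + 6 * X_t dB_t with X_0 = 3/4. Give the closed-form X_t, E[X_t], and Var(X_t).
X_t = 3/4 * exp((-67/4) t + (6) B_t); E[X_t] = 3*exp(5*t/4)/4; Var(X_t) = 9*(exp(36*t) - 1)*exp(5*t/2)/16

For GBM dX = mu X dt + sigma X dB with X_0 = x_0, apply Itô to Y = log X: dY = (mu - sigma^2/2) dt + sigma dB, so Y_t = log(x_0) + (mu - sigma^2/2) t + sigma B_t and hence X_t = x_0 * exp((mu - sigma^2/2) t + sigma B_t).
With mu = 5/4, sigma = 6, x_0 = 3/4, this gives:
  X_t = 3/4 * exp((-67/4) * t + (6) * B_t).
Since sigma*B_t ~ Normal(0, sigma^2 t), E[exp(sigma*B_t)] = exp(sigma^2 t / 2); so E[X_t] = x_0 * exp((mu - sigma^2/2) t) * exp(sigma^2 t / 2) = x_0 * exp(mu t) = 3*exp(5*t/4)/4.
Var(X_t) = E[X_t^2] - (E[X_t])^2 = x_0^2 * exp(2 mu t) * (exp(sigma^2 t) - 1) = 9*(exp(36*t) - 1)*exp(5*t/2)/16.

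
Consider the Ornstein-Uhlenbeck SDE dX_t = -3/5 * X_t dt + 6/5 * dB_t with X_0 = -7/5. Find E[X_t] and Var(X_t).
E[X_t] = -7*exp(-3*t/5)/5; Var(X_t) = 6/5 - 6*exp(-6*t/5)/5

The OU SDE dX = -theta X dt + sigma dB admits the integrating factor exp(theta t): d(exp(theta t) X_t) = sigma exp(theta t) dB_t. Integrating from 0 to t:
  X_t = x_0 * exp(-theta t) + sigma * int_0^t exp(-theta (t-s)) dB_s.
The Itô integral has mean 0 and (by the Itô isometry) variance sigma^2 * int_0^t exp(-2 theta (t - s)) ds = sigma^2 * (1 - exp(-2 theta t)) / (2 theta).
With theta = 3/5, sigma = 6/5, x_0 = -7/5:
  E[X_t] = -7/5 * exp(-3/5 t) = -7*exp(-3*t/5)/5
  Var(X_t) = (6/5)^2 * (1 - exp(-2*3/5 t)) / (2 * 3/5) = 6/5 - 6*exp(-6*t/5)/5.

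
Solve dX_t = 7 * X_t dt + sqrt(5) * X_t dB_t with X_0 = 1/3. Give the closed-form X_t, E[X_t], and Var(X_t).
X_t = 1/3 * exp((9/2) t + (sqrt(5)) B_t); E[X_t] = exp(7*t)/3; Var(X_t) = (exp(5*t) - 1)*exp(14*t)/9

For GBM dX = mu X dt + sigma X dB with X_0 = x_0, apply Itô to Y = log X: dY = (mu - sigma^2/2) dt + sigma dB, so Y_t = log(x_0) + (mu - sigma^2/2) t + sigma B_t and hence X_t = x_0 * exp((mu - sigma^2/2) t + sigma B_t).
With mu = 7, sigma = sqrt(5), x_0 = 1/3, this gives:
  X_t = 1/3 * exp((9/2) * t + (sqrt(5)) * B_t).
Since sigma*B_t ~ Normal(0, sigma^2 t), E[exp(sigma*B_t)] = exp(sigma^2 t / 2); so E[X_t] = x_0 * exp((mu - sigma^2/2) t) * exp(sigma^2 t / 2) = x_0 * exp(mu t) = exp(7*t)/3.
Var(X_t) = E[X_t^2] - (E[X_t])^2 = x_0^2 * exp(2 mu t) * (exp(sigma^2 t) - 1) = (exp(5*t) - 1)*exp(14*t)/9.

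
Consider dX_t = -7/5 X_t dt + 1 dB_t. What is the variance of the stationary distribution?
lim Var(X_t) = 5/14

The OU SDE dX = -theta X dt + sigma dB admits the integrating factor exp(theta t): d(exp(theta t) X_t) = sigma exp(theta t) dB_t. Integrating from 0 to t gives X_t = x_0 * exp(-theta t) + sigma * int_0^t exp(-theta (t-s)) dB_s for any initial x_0. The Itô integral has variance (by the Itô isometry) sigma^2 * int_0^t exp(-2 theta (t - s)) ds = sigma^2 * (1 - exp(-2 theta t)) / (2 theta), independent of x_0.
With theta = 7/5, sigma = 1:
  Var(X_t) = (1)^2 * (1 - exp(-2*7/5 t)) / (2 * 7/5) = 5/14 - 5*exp(-14*t/5)/14.
As t -> infinity, exp(-2*7/5 t) -> 0, so the stationary variance is sigma^2 / (2 theta) = 5/14.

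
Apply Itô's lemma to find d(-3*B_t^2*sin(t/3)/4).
d(-3*B_t^2*sin(t/3)/4) = (-B_t^2*cos(t/3)/4 - 3*sin(t/3)/4) dt + (-3*B_t*sin(t/3)/2) dB_t

Itô's formula for f(t, x): d f(t, B_t) = (f_t + (1/2) f_xx) dt + f_x dB_t. Compute partials of f(t, x) = -3*x^2*sin(t/3)/4:
  f_t(t,x)  = -x^2*cos(t/3)/4
  f_x(t,x)  = -3*x*sin(t/3)/2
  f_xx(t,x) = -3*sin(t/3)/2
Assemble drift = f_t + (1/2) f_xx = -x^2*cos(t/3)/4 - 3*sin(t/3)/4 and diffusion = f_x = -3*x*sin(t/3)/2. Substituting x = B_t:
  d(-3*B_t^2*sin(t/3)/4) = (-B_t^2*cos(t/3)/4 - 3*sin(t/3)/4) dt + (-3*B_t*sin(t/3)/2) dB_t.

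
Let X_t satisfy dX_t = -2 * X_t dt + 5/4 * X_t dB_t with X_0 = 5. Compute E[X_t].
E[X_t] = 5*exp(-2*t)

For GBM dX = mu X dt + sigma X dB with X_0 = x_0, apply Itô to Y = log X: dY = (mu - sigma^2/2) dt + sigma dB, so Y_t = log(x_0) + (mu - sigma^2/2) t + sigma B_t and hence X_t = x_0 * exp((mu - sigma^2/2) t + sigma B_t).
With mu = -2, sigma = 5/4, x_0 = 5, this gives:
  X_t = 5 * exp((-89/32) * t + (5/4) * B_t).
Since sigma*B_t ~ Normal(0, sigma^2 t), E[exp(sigma*B_t)] = exp(sigma^2 t / 2); so E[X_t] = x_0 * exp((mu - sigma^2/2) t) * exp(sigma^2 t / 2) = x_0 * exp(mu t) = 5*exp(-2*t).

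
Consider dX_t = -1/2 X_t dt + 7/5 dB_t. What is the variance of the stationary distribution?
lim Var(X_t) = 49/25

The OU SDE dX = -theta X dt + sigma dB admits the integrating factor exp(theta t): d(exp(theta t) X_t) = sigma exp(theta t) dB_t. Integrating from 0 to t gives X_t = x_0 * exp(-theta t) + sigma * int_0^t exp(-theta (t-s)) dB_s for any initial x_0. The Itô integral has variance (by the Itô isometry) sigma^2 * int_0^t exp(-2 theta (t - s)) ds = sigma^2 * (1 - exp(-2 theta t)) / (2 theta), independent of x_0.
With theta = 1/2, sigma = 7/5:
  Var(X_t) = (7/5)^2 * (1 - exp(-2*1/2 t)) / (2 * 1/2) = 49/25 - 49*exp(-t)/25.
As t -> infinity, exp(-2*1/2 t) -> 0, so the stationary variance is sigma^2 / (2 theta) = 49/25.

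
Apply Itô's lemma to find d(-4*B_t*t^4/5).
d(-4*B_t*t^4/5) = (-16*B_t*t^3/5) dt + (-4*t^4/5) dB_t

Itô's formula for f(t, x): d f(t, B_t) = (f_t + (1/2) f_xx) dt + f_x dB_t. Compute partials of f(t, x) = -4*t^4*x/5:
  f_t(t,x)  = -16*t^3*x/5
  f_x(t,x)  = -4*t^4/5
  f_xx(t,x) = 0
Assemble drift = f_t + (1/2) f_xx = -16*t^3*x/5 and diffusion = f_x = -4*t^4/5. Substituting x = B_t:
  d(-4*B_t*t^4/5) = (-16*B_t*t^3/5) dt + (-4*t^4/5) dB_t.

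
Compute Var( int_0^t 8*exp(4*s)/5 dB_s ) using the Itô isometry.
Var = 8*exp(8*t)/25 - 8/25

The Itô integral of a deterministic integrand f(s) has mean 0 because each increment f(s) * (B_{s+ds} - B_s) has mean 0. By the Itô isometry:
  Var( int_0^t f(s) dB_s ) = E[ (int_0^t f(s) dB_s)^2 ] = int_0^t f(s)^2 ds.
Here f(s) = 8*exp(4*s)/5, so f(s)^2 = 64*exp(8*s)/25. Integrate:
  int_0^t (64*exp(8*s)/25) ds = 8*exp(8*t)/25 - 8/25.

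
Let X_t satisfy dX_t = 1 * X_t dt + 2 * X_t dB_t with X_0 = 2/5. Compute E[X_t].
E[X_t] = 2*exp(t)/5

For GBM dX = mu X dt + sigma X dB with X_0 = x_0, apply Itô to Y = log X: dY = (mu - sigma^2/2) dt + sigma dB, so Y_t = log(x_0) + (mu - sigma^2/2) t + sigma B_t and hence X_t = x_0 * exp((mu - sigma^2/2) t + sigma B_t).
With mu = 1, sigma = 2, x_0 = 2/5, this gives:
  X_t = 2/5 * exp((-1) * t + (2) * B_t).
Since sigma*B_t ~ Normal(0, sigma^2 t), E[exp(sigma*B_t)] = exp(sigma^2 t / 2); so E[X_t] = x_0 * exp((mu - sigma^2/2) t) * exp(sigma^2 t / 2) = x_0 * exp(mu t) = 2*exp(t)/5.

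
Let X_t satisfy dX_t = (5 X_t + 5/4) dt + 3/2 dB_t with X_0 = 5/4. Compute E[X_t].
E[X_t] = 3*exp(5*t)/2 - 1/4

Taking expectations and using E[dB_t] = 0, the mean m(t) = E[X_t] satisfies the ODE m'(t) = a m(t) + b with m(0) = x_0. With a = 5, b = 5/4, x_0 = 5/4, the solution is
  m(t) = x_0 * exp(a t) + (b/a) * (exp(a t) - 1)
       = (5/4) * exp(5 t) + ((5/4)/5) * (exp(5 t) - 1)
       = 3*exp(5*t)/2 - 1/4.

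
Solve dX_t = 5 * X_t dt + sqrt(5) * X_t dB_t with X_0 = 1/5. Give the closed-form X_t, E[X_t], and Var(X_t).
X_t = 1/5 * exp((5/2) t + (sqrt(5)) B_t); E[X_t] = exp(5*t)/5; Var(X_t) = (exp(5*t) - 1)*exp(10*t)/25

For GBM dX = mu X dt + sigma X dB with X_0 = x_0, apply Itô to Y = log X: dY = (mu - sigma^2/2) dt + sigma dB, so Y_t = log(x_0) + (mu - sigma^2/2) t + sigma B_t and hence X_t = x_0 * exp((mu - sigma^2/2) t + sigma B_t).
With mu = 5, sigma = sqrt(5), x_0 = 1/5, this gives:
  X_t = 1/5 * exp((5/2) * t + (sqrt(5)) * B_t).
Since sigma*B_t ~ Normal(0, sigma^2 t), E[exp(sigma*B_t)] = exp(sigma^2 t / 2); so E[X_t] = x_0 * exp((mu - sigma^2/2) t) * exp(sigma^2 t / 2) = x_0 * exp(mu t) = exp(5*t)/5.
Var(X_t) = E[X_t^2] - (E[X_t])^2 = x_0^2 * exp(2 mu t) * (exp(sigma^2 t) - 1) = (exp(5*t) - 1)*exp(10*t)/25.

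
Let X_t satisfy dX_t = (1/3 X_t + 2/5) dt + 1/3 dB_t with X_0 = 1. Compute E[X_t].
E[X_t] = 11*exp(t/3)/5 - 6/5

Taking expectations and using E[dB_t] = 0, the mean m(t) = E[X_t] satisfies the ODE m'(t) = a m(t) + b with m(0) = x_0. With a = 1/3, b = 2/5, x_0 = 1, the solution is
  m(t) = x_0 * exp(a t) + (b/a) * (exp(a t) - 1)
       = 1 * exp((1/3) t) + ((2/5)/(1/3)) * (exp((1/3) t) - 1)
       = 11*exp(t/3)/5 - 6/5.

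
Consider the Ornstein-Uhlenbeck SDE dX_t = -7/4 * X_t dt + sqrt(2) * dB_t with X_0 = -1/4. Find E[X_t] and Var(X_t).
E[X_t] = -exp(-7*t/4)/4; Var(X_t) = 4/7 - 4*exp(-7*t/2)/7

The OU SDE dX = -theta X dt + sigma dB admits the integrating factor exp(theta t): d(exp(theta t) X_t) = sigma exp(theta t) dB_t. Integrating from 0 to t:
  X_t = x_0 * exp(-theta t) + sigma * int_0^t exp(-theta (t-s)) dB_s.
The Itô integral has mean 0 and (by the Itô isometry) variance sigma^2 * int_0^t exp(-2 theta (t - s)) ds = sigma^2 * (1 - exp(-2 theta t)) / (2 theta).
With theta = 7/4, sigma = sqrt(2), x_0 = -1/4:
  E[X_t] = -1/4 * exp(-7/4 t) = -exp(-7*t/4)/4
  Var(X_t) = (sqrt(2))^2 * (1 - exp(-2*7/4 t)) / (2 * 7/4) = 4/7 - 4*exp(-7*t/2)/7.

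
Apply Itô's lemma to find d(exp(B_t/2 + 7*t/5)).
d(exp(B_t/2 + 7*t/5)) = (61*exp(B_t/2 + 7*t/5)/40) dt + (exp(B_t/2 + 7*t/5)/2) dB_t

Itô's formula for f(t, x): d f(t, B_t) = (f_t + (1/2) f_xx) dt + f_x dB_t. Compute partials of f(t, x) = exp(7*t/5 + x/2):
  f_t(t,x)  = 7*exp(7*t/5 + x/2)/5
  f_x(t,x)  = exp(7*t/5 + x/2)/2
  f_xx(t,x) = exp(7*t/5 + x/2)/4
Assemble drift = f_t + (1/2) f_xx = 61*exp(7*t/5 + x/2)/40 and diffusion = f_x = exp(7*t/5 + x/2)/2. Substituting x = B_t:
  d(exp(B_t/2 + 7*t/5)) = (61*exp(B_t/2 + 7*t/5)/40) dt + (exp(B_t/2 + 7*t/5)/2) dB_t.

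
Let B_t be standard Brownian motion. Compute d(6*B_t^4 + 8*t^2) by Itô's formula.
d(6*B_t^4 + 8*t^2) = (36*B_t^2 + 16*t) dt + (24*B_t^3) dB_t

Itô's formula for f(t, x): d f(t, B_t) = (f_t + (1/2) f_xx) dt + f_x dB_t. Compute partials of f(t, x) = 8*t^2 + 6*x^4:
  f_t(t,x)  = 16*t
  f_x(t,x)  = 24*x^3
  f_xx(t,x) = 72*x^2
Assemble drift = f_t + (1/2) f_xx = 16*t + 36*x^2 and diffusion = f_x = 24*x^3. Substituting x = B_t:
  d(6*B_t^4 + 8*t^2) = (36*B_t^2 + 16*t) dt + (24*B_t^3) dB_t.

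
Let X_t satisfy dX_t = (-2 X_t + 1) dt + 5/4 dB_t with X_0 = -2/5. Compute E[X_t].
E[X_t] = 1/2 - 9*exp(-2*t)/10

Taking expectations and using E[dB_t] = 0, the mean m(t) = E[X_t] satisfies the ODE m'(t) = a m(t) + b with m(0) = x_0. With a = -2, b = 1, x_0 = -2/5, the solution is
  m(t) = x_0 * exp(a t) + (b/a) * (exp(a t) - 1)
       = (-2/5) * exp((-2) t) + (1/(-2)) * (exp((-2) t) - 1)
       = 1/2 - 9*exp(-2*t)/10.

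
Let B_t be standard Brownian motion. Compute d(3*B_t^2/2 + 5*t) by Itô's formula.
d(3*B_t^2/2 + 5*t) = (13/2) dt + (3*B_t) dB_t

Itô's formula for f(t, x): d f(t, B_t) = (f_t + (1/2) f_xx) dt + f_x dB_t. Compute partials of f(t, x) = 5*t + 3*x^2/2:
  f_t(t,x)  = 5
  f_x(t,x)  = 3*x
  f_xx(t,x) = 3
Assemble drift = f_t + (1/2) f_xx = 13/2 and diffusion = f_x = 3*x. Substituting x = B_t:
  d(3*B_t^2/2 + 5*t) = (13/2) dt + (3*B_t) dB_t.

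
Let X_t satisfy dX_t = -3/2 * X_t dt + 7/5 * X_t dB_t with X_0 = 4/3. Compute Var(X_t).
Var(X_t) = (16*exp(49*t/25) - 16)*exp(-3*t)/9

For GBM dX = mu X dt + sigma X dB with X_0 = x_0, apply Itô to Y = log X: dY = (mu - sigma^2/2) dt + sigma dB, so Y_t = log(x_0) + (mu - sigma^2/2) t + sigma B_t and hence X_t = x_0 * exp((mu - sigma^2/2) t + sigma B_t).
With mu = -3/2, sigma = 7/5, x_0 = 4/3, this gives:
  X_t = 4/3 * exp((-62/25) * t + (7/5) * B_t).
Since sigma*B_t ~ Normal(0, sigma^2 t), E[exp(sigma*B_t)] = exp(sigma^2 t / 2); so E[X_t] = x_0 * exp((mu - sigma^2/2) t) * exp(sigma^2 t / 2) = x_0 * exp(mu t) = 4*exp(-3*t/2)/3.
Var(X_t) = E[X_t^2] - (E[X_t])^2 = x_0^2 * exp(2 mu t) * (exp(sigma^2 t) - 1) = (16*exp(49*t/25) - 16)*exp(-3*t)/9.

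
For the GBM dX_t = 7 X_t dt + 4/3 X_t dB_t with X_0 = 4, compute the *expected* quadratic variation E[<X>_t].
E[<X>_t] = 128*exp(142*t/9)/71 - 128/71

<X>_t = int_0^t ((4/3) * X_s)^2 ds. Taking expectation inside the integral: E[<X>_t] = (4/3)^2 * int_0^t E[X_s^2] ds. For GBM, E[X_s^2] = x_0^2 * exp((2 mu + sigma^2) s). Integrating:
  E[<X>_t] = (4/3)^2 * 4^2 * (exp((2*7 + (4/3)^2) t) - 1) / (2*7 + (4/3)^2)
           = (4/3)^2 * 4^2 * (exp((142/9) t) - 1) / (142/9) = 128*exp(142*t/9)/71 - 128/71.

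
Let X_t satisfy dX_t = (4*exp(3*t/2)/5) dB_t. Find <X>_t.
<X>_t = 16*exp(3*t)/75 - 16/75

For an Itô process dX_t = a(t) dt + b(t) dB_t, the quadratic variation is <X>_t = int_0^t b(s)^2 ds (the drift term does not contribute). Here b(s) = 4*exp(3*s/2)/5, so
  b(s)^2 = 16*exp(3*s)/25.
Integrating from 0 to t:
  <X>_t = int_0^t (16*exp(3*s)/25) ds = 16*exp(3*t)/75 - 16/75.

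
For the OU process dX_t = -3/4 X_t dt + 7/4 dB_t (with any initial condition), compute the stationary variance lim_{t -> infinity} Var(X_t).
lim Var(X_t) = 49/24

The OU SDE dX = -theta X dt + sigma dB admits the integrating factor exp(theta t): d(exp(theta t) X_t) = sigma exp(theta t) dB_t. Integrating from 0 to t gives X_t = x_0 * exp(-theta t) + sigma * int_0^t exp(-theta (t-s)) dB_s for any initial x_0. The Itô integral has variance (by the Itô isometry) sigma^2 * int_0^t exp(-2 theta (t - s)) ds = sigma^2 * (1 - exp(-2 theta t)) / (2 theta), independent of x_0.
With theta = 3/4, sigma = 7/4:
  Var(X_t) = (7/4)^2 * (1 - exp(-2*3/4 t)) / (2 * 3/4) = 49/24 - 49*exp(-3*t/2)/24.
As t -> infinity, exp(-2*3/4 t) -> 0, so the stationary variance is sigma^2 / (2 theta) = 49/24.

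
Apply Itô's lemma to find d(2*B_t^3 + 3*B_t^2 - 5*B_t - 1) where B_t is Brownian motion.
d(2*B_t^3 + 3*B_t^2 - 5*B_t - 1) = (6*B_t + 3) dt + (6*B_t^2 + 6*B_t - 5) dB_t

Itô's formula for f(B_t) gives d f(B_t) = f'(B_t) dB_t + (1/2) f''(B_t) dt. Compute derivatives of f(x) = 2*x^3 + 3*x^2 - 5*x - 1:
  f'(x)  = 6*x^2 + 6*x - 5
  f''(x) = 12*x + 6
Substitute x = B_t and multiply the f'' term by 1/2:
  drift     = (1/2) * (12*x + 6) evaluated at B_t = 6*B_t + 3
  diffusion = (6*x^2 + 6*x - 5) evaluated at B_t = 6*B_t^2 + 6*B_t - 5
Therefore d(2*B_t^3 + 3*B_t^2 - 5*B_t - 1) = (6*B_t + 3) dt + (6*B_t^2 + 6*B_t - 5) dB_t.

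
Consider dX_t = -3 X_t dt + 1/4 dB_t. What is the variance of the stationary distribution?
lim Var(X_t) = 1/96

The OU SDE dX = -theta X dt + sigma dB admits the integrating factor exp(theta t): d(exp(theta t) X_t) = sigma exp(theta t) dB_t. Integrating from 0 to t gives X_t = x_0 * exp(-theta t) + sigma * int_0^t exp(-theta (t-s)) dB_s for any initial x_0. The Itô integral has variance (by the Itô isometry) sigma^2 * int_0^t exp(-2 theta (t - s)) ds = sigma^2 * (1 - exp(-2 theta t)) / (2 theta), independent of x_0.
With theta = 3, sigma = 1/4:
  Var(X_t) = (1/4)^2 * (1 - exp(-2*3 t)) / (2 * 3) = 1/96 - exp(-6*t)/96.
As t -> infinity, exp(-2*3 t) -> 0, so the stationary variance is sigma^2 / (2 theta) = 1/96.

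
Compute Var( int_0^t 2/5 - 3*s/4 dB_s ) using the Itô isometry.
Var = t*(75*t^2 - 120*t + 64)/400

The Itô integral of a deterministic integrand f(s) has mean 0 because each increment f(s) * (B_{s+ds} - B_s) has mean 0. By the Itô isometry:
  Var( int_0^t f(s) dB_s ) = E[ (int_0^t f(s) dB_s)^2 ] = int_0^t f(s)^2 ds.
Here f(s) = 2/5 - 3*s/4, so f(s)^2 = (15*s - 8)^2/400. Integrate:
  int_0^t ((15*s - 8)^2/400) ds = t*(75*t^2 - 120*t + 64)/400.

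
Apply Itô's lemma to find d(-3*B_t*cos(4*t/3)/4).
d(-3*B_t*cos(4*t/3)/4) = (B_t*sin(4*t/3)) dt + (-3*cos(4*t/3)/4) dB_t

Itô's formula for f(t, x): d f(t, B_t) = (f_t + (1/2) f_xx) dt + f_x dB_t. Compute partials of f(t, x) = -3*x*cos(4*t/3)/4:
  f_t(t,x)  = x*sin(4*t/3)
  f_x(t,x)  = -3*cos(4*t/3)/4
  f_xx(t,x) = 0
Assemble drift = f_t + (1/2) f_xx = x*sin(4*t/3) and diffusion = f_x = -3*cos(4*t/3)/4. Substituting x = B_t:
  d(-3*B_t*cos(4*t/3)/4) = (B_t*sin(4*t/3)) dt + (-3*cos(4*t/3)/4) dB_t.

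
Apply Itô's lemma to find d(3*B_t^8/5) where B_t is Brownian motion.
d(3*B_t^8/5) = (84*B_t^6/5) dt + (24*B_t^7/5) dB_t

Itô's formula for f(B_t) gives d f(B_t) = f'(B_t) dB_t + (1/2) f''(B_t) dt. Compute derivatives of f(x) = 3*x^8/5:
  f'(x)  = 24*x^7/5
  f''(x) = 168*x^6/5
Substitute x = B_t and multiply the f'' term by 1/2:
  drift     = (1/2) * (168*x^6/5) evaluated at B_t = 84*B_t^6/5
  diffusion = (24*x^7/5) evaluated at B_t = 24*B_t^7/5
Therefore d(3*B_t^8/5) = (84*B_t^6/5) dt + (24*B_t^7/5) dB_t.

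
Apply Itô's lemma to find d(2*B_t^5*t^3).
d(2*B_t^5*t^3) = (B_t^3*t^2*(6*B_t^2 + 20*t)) dt + (10*B_t^4*t^3) dB_t

Itô's formula for f(t, x): d f(t, B_t) = (f_t + (1/2) f_xx) dt + f_x dB_t. Compute partials of f(t, x) = 2*t^3*x^5:
  f_t(t,x)  = 6*t^2*x^5
  f_x(t,x)  = 10*t^3*x^4
  f_xx(t,x) = 40*t^3*x^3
Assemble drift = f_t + (1/2) f_xx = t^2*x^3*(20*t + 6*x^2) and diffusion = f_x = 10*t^3*x^4. Substituting x = B_t:
  d(2*B_t^5*t^3) = (B_t^3*t^2*(6*B_t^2 + 20*t)) dt + (10*B_t^4*t^3) dB_t.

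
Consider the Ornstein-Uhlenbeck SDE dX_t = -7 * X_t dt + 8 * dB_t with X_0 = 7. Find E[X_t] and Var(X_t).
E[X_t] = 7*exp(-7*t); Var(X_t) = 32/7 - 32*exp(-14*t)/7

The OU SDE dX = -theta X dt + sigma dB admits the integrating factor exp(theta t): d(exp(theta t) X_t) = sigma exp(theta t) dB_t. Integrating from 0 to t:
  X_t = x_0 * exp(-theta t) + sigma * int_0^t exp(-theta (t-s)) dB_s.
The Itô integral has mean 0 and (by the Itô isometry) variance sigma^2 * int_0^t exp(-2 theta (t - s)) ds = sigma^2 * (1 - exp(-2 theta t)) / (2 theta).
With theta = 7, sigma = 8, x_0 = 7:
  E[X_t] = 7 * exp(-7 t) = 7*exp(-7*t)
  Var(X_t) = (8)^2 * (1 - exp(-2*7 t)) / (2 * 7) = 32/7 - 32*exp(-14*t)/7.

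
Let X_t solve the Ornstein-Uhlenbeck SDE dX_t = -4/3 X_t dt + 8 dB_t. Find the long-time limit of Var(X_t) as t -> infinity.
lim Var(X_t) = 24

The OU SDE dX = -theta X dt + sigma dB admits the integrating factor exp(theta t): d(exp(theta t) X_t) = sigma exp(theta t) dB_t. Integrating from 0 to t gives X_t = x_0 * exp(-theta t) + sigma * int_0^t exp(-theta (t-s)) dB_s for any initial x_0. The Itô integral has variance (by the Itô isometry) sigma^2 * int_0^t exp(-2 theta (t - s)) ds = sigma^2 * (1 - exp(-2 theta t)) / (2 theta), independent of x_0.
With theta = 4/3, sigma = 8:
  Var(X_t) = (8)^2 * (1 - exp(-2*4/3 t)) / (2 * 4/3) = 24 - 24*exp(-8*t/3).
As t -> infinity, exp(-2*4/3 t) -> 0, so the stationary variance is sigma^2 / (2 theta) = 24.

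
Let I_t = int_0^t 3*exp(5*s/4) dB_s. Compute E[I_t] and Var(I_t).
E[I_t] = 0; Var(I_t) = 18*exp(5*t/2)/5 - 18/5

The Itô integral of a deterministic integrand f(s) has mean 0 because each increment f(s) * (B_{s+ds} - B_s) has mean 0. By the Itô isometry:
  Var( int_0^t f(s) dB_s ) = E[ (int_0^t f(s) dB_s)^2 ] = int_0^t f(s)^2 ds.
Here f(s) = 3*exp(5*s/4), so f(s)^2 = 9*exp(5*s/2). Integrate:
  int_0^t (9*exp(5*s/2)) ds = 18*exp(5*t/2)/5 - 18/5.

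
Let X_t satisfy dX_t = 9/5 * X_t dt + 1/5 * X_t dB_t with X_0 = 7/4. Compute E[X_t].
E[X_t] = 7*exp(9*t/5)/4

For GBM dX = mu X dt + sigma X dB with X_0 = x_0, apply Itô to Y = log X: dY = (mu - sigma^2/2) dt + sigma dB, so Y_t = log(x_0) + (mu - sigma^2/2) t + sigma B_t and hence X_t = x_0 * exp((mu - sigma^2/2) t + sigma B_t).
With mu = 9/5, sigma = 1/5, x_0 = 7/4, this gives:
  X_t = 7/4 * exp((89/50) * t + (1/5) * B_t).
Since sigma*B_t ~ Normal(0, sigma^2 t), E[exp(sigma*B_t)] = exp(sigma^2 t / 2); so E[X_t] = x_0 * exp((mu - sigma^2/2) t) * exp(sigma^2 t / 2) = x_0 * exp(mu t) = 7*exp(9*t/5)/4.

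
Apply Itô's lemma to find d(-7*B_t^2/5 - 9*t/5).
d(-7*B_t^2/5 - 9*t/5) = (-16/5) dt + (-14*B_t/5) dB_t

Itô's formula for f(t, x): d f(t, B_t) = (f_t + (1/2) f_xx) dt + f_x dB_t. Compute partials of f(t, x) = -9*t/5 - 7*x^2/5:
  f_t(t,x)  = -9/5
  f_x(t,x)  = -14*x/5
  f_xx(t,x) = -14/5
Assemble drift = f_t + (1/2) f_xx = -16/5 and diffusion = f_x = -14*x/5. Substituting x = B_t:
  d(-7*B_t^2/5 - 9*t/5) = (-16/5) dt + (-14*B_t/5) dB_t.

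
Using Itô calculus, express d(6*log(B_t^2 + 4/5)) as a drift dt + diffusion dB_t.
d(6*log(B_t^2 + 4/5)) = (30*(4 - 5*B_t^2)/(5*B_t^2 + 4)^2) dt + (60*B_t/(5*B_t^2 + 4)) dB_t

Itô's formula for f(B_t) gives d f(B_t) = f'(B_t) dB_t + (1/2) f''(B_t) dt. Compute derivatives of f(x) = 6*log(x^2 + 4/5):
  f'(x)  = 60*x/(5*x^2 + 4)
  f''(x) = 60*(4 - 5*x^2)/(5*x^2 + 4)^2
Substitute x = B_t and multiply the f'' term by 1/2:
  drift     = (1/2) * (60*(4 - 5*x^2)/(5*x^2 + 4)^2) evaluated at B_t = 30*(4 - 5*B_t^2)/(5*B_t^2 + 4)^2
  diffusion = (60*x/(5*x^2 + 4)) evaluated at B_t = 60*B_t/(5*B_t^2 + 4)
Therefore d(6*log(B_t^2 + 4/5)) = (30*(4 - 5*B_t^2)/(5*B_t^2 + 4)^2) dt + (60*B_t/(5*B_t^2 + 4)) dB_t.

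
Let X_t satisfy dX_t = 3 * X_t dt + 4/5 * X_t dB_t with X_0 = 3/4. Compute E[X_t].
E[X_t] = 3*exp(3*t)/4

For GBM dX = mu X dt + sigma X dB with X_0 = x_0, apply Itô to Y = log X: dY = (mu - sigma^2/2) dt + sigma dB, so Y_t = log(x_0) + (mu - sigma^2/2) t + sigma B_t and hence X_t = x_0 * exp((mu - sigma^2/2) t + sigma B_t).
With mu = 3, sigma = 4/5, x_0 = 3/4, this gives:
  X_t = 3/4 * exp((67/25) * t + (4/5) * B_t).
Since sigma*B_t ~ Normal(0, sigma^2 t), E[exp(sigma*B_t)] = exp(sigma^2 t / 2); so E[X_t] = x_0 * exp((mu - sigma^2/2) t) * exp(sigma^2 t / 2) = x_0 * exp(mu t) = 3*exp(3*t)/4.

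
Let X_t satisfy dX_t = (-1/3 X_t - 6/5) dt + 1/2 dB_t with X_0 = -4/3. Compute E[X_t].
E[X_t] = -18/5 + 34*exp(-t/3)/15

Taking expectations and using E[dB_t] = 0, the mean m(t) = E[X_t] satisfies the ODE m'(t) = a m(t) + b with m(0) = x_0. With a = -1/3, b = -6/5, x_0 = -4/3, the solution is
  m(t) = x_0 * exp(a t) + (b/a) * (exp(a t) - 1)
       = (-4/3) * exp((-1/3) t) + ((-6/5)/(-1/3)) * (exp((-1/3) t) - 1)
       = -18/5 + 34*exp(-t/3)/15.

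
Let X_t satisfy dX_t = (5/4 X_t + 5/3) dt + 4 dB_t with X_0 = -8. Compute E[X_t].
E[X_t] = -20*exp(5*t/4)/3 - 4/3

Taking expectations and using E[dB_t] = 0, the mean m(t) = E[X_t] satisfies the ODE m'(t) = a m(t) + b with m(0) = x_0. With a = 5/4, b = 5/3, x_0 = -8, the solution is
  m(t) = x_0 * exp(a t) + (b/a) * (exp(a t) - 1)
       = (-8) * exp((5/4) t) + ((5/3)/(5/4)) * (exp((5/4) t) - 1)
       = -20*exp(5*t/4)/3 - 4/3.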